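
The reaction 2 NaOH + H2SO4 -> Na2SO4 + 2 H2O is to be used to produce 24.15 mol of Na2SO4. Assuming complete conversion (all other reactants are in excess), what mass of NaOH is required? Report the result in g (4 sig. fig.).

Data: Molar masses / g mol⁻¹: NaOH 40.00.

n(Na2SO4) = 24.15 mol
n(NaOH) = (2/1) × 24.15 = 48.30 mol
mass = 48.30 × 40.00 = 1932 g

1932 g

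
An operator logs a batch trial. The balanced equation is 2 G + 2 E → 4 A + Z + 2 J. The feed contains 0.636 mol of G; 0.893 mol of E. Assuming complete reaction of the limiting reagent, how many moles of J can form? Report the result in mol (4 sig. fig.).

0.6360 mol

n(G) = 0.6360 mol
n(E) = 0.8930 mol
n/ν → G: 0.3180, E: 0.4465; G is limiting.
n(J) = (2/2) × 0.6360 = 0.6360 mol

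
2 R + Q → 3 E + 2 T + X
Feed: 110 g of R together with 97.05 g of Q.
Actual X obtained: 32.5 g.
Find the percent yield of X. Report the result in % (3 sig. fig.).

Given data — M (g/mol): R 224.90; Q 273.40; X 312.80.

n(R) = 110.0 / 224.90 = 0.4891 mol
n(Q) = 97.05 / 273.40 = 0.3550 mol
n/ν → R: 0.2446, Q: 0.3550; R is limiting.
theoretical n(X) = (1/2) × 0.4891 = 0.2446 mol → 76.51 g
% yield = 32.5 / 76.51 × 100 = 42.48 %

42.5 %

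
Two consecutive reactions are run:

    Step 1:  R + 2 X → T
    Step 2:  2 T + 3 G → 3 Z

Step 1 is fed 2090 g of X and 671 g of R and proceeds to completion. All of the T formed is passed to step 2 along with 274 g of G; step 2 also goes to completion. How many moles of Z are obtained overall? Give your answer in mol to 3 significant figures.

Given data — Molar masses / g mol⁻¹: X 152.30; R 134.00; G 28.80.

7.51 mol

Step 1:
n(X) = 2090 / 152.30 = 13.72 mol
n(R) = 671.0 / 134.00 = 5.007 mol
n/ν for X = 13.72/2 = 6.860
n/ν for R = 5.007/1 = 5.007
Smallest n/ν is R → limiting reagent.
n(T) produced = (1/1) × 5.007 = 5.007 mol
Step 2:
n(T) available = 5.007 mol
n(G) = 274.0 / 28.80 = 9.514 mol
n/ν for T = 5.007/2 = 2.504
n/ν for G = 9.514/3 = 3.171
Smallest n/ν is T → limiting reagent.
n(Z) = (3/2) × 5.007 = 7.511 mol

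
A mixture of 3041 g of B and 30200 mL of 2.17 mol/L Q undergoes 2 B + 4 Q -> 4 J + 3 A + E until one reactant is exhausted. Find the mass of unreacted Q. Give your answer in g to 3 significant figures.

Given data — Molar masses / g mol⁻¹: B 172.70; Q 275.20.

8340 g

n(B) = 3041 / 172.70 = 17.61 mol
n(Q) = 2.17 × 30200/1000 = 65.53 mol
n/ν for B = 17.61/2 = 8.805
n/ν for Q = 65.53/4 = 16.38
Smallest n/ν is B → limiting reagent.
Q consumed = (4/2) × 17.61 = 35.22 mol
Q remaining = 65.53 − 35.22 = 30.31 mol
mass = 30.31 × 275.20 = 8341 g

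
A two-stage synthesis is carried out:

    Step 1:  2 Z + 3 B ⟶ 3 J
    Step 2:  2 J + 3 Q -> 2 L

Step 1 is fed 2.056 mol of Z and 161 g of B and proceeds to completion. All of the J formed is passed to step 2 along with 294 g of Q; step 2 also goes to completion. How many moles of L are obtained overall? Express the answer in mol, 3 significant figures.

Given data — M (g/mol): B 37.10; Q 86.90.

2.26 mol

Step 1:
n(Z) = 2.056 mol
n(B) = 161.0 / 37.10 = 4.340 mol
n/ν for Z = 2.056/2 = 1.028
n/ν for B = 4.340/3 = 1.447
Smallest n/ν is Z → limiting reagent.
n(J) produced = (3/2) × 2.056 = 3.084 mol
Step 2:
n(J) available = 3.084 mol
n(Q) = 294.0 / 86.90 = 3.383 mol
n/ν for J = 3.084/2 = 1.542
n/ν for Q = 3.383/3 = 1.128
Smallest n/ν is Q → limiting reagent.
n(L) = (2/3) × 3.383 = 2.255 mol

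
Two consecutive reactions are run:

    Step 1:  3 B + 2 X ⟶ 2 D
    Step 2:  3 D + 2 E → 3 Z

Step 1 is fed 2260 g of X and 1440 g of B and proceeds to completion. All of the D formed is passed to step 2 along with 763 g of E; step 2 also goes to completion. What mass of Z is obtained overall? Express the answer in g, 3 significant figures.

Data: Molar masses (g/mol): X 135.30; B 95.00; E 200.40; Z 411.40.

2350 g

Step 1:
n(X) = 2260 / 135.30 = 16.70 mol
n(B) = 1440 / 95.00 = 15.16 mol
n/ν → X: 8.350, B: 5.053; B is limiting.
n(D) produced = (2/3) × 15.16 = 10.11 mol
Step 2:
n(D) available = 10.11 mol
n(E) = 763.0 / 200.40 = 3.807 mol
n/ν → D: 3.370, E: 1.904; E is limiting.
n(Z) = (3/2) × 3.807 = 5.711 mol
mass = 5.711 × 411.40 = 2350 g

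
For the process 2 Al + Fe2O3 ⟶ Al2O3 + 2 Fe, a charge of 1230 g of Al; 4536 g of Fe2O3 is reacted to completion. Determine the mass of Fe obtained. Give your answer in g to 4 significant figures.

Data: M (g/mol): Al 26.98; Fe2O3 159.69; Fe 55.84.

2546 g

n(Al) = 1230 / 26.98 = 45.59 mol
n(Fe2O3) = 4536 / 159.69 = 28.41 mol
n/ν → Al: 22.80, Fe2O3: 28.41; Al is limiting.
n(Fe) = (2/2) × 45.59 = 45.59 mol
mass = 45.59 × 55.84 = 2546 g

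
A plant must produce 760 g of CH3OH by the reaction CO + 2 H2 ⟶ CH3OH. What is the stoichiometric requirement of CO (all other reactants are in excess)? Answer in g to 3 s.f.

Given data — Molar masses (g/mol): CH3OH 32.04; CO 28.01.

n(CH3OH) = 760 / 32.04 = 23.72 mol
n(CO) = (1/1) × 23.72 = 23.72 mol
mass = 23.72 × 28.01 = 664.4 g

664 g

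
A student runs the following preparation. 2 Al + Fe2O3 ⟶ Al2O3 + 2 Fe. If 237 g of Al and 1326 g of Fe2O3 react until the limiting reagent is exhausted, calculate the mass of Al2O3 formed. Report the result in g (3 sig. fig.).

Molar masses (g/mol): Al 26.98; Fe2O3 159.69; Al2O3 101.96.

n(Al) = 237.0 / 26.98 = 8.784 mol
n(Fe2O3) = 1326 / 159.69 = 8.304 mol
n/ν for Al = 8.784/2 = 4.392
n/ν for Fe2O3 = 8.304/1 = 8.304
Smallest n/ν is Al → limiting reagent.
n(Al2O3) = (1/2) × 8.784 = 4.392 mol
mass = 4.392 × 101.96 = 447.8 g

448 g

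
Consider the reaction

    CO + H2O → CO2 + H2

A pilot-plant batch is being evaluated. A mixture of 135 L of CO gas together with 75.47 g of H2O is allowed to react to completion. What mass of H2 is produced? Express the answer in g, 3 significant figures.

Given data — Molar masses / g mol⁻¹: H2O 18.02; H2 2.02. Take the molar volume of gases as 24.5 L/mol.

8.46 g

n(CO) = 135.0 / 24.5 = 5.510 mol
n(H2O) = 75.47 / 18.02 = 4.188 mol
n/ν for CO = 5.510/1 = 5.510
n/ν for H2O = 4.188/1 = 4.188
Smallest n/ν is H2O → limiting reagent.
n(H2) = (1/1) × 4.188 = 4.188 mol
mass = 4.188 × 2.02 = 8.460 g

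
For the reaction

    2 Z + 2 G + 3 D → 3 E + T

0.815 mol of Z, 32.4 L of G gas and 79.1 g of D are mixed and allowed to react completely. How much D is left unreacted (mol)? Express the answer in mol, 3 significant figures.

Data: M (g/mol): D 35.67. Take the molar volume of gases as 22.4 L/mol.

0.995 mol

n(Z) = 0.8150 mol
n(G) = 32.40 / 22.4 = 1.446 mol
n(D) = 79.10 / 35.67 = 2.218 mol
n/ν for Z = 0.8150/2 = 0.4075
n/ν for G = 1.446/2 = 0.7230
n/ν for D = 2.218/3 = 0.7393
Smallest n/ν is Z → limiting reagent.
D consumed = (3/2) × 0.8150 = 1.223 mol
D remaining = 2.218 − 1.223 = 0.9950 mol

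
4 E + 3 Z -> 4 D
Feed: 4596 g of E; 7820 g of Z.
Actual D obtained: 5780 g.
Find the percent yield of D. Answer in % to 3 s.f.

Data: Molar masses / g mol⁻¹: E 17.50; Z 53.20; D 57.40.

n(E) = 4596 / 17.50 = 262.6 mol
n(Z) = 7820 / 53.20 = 147.0 mol
n/ν → E: 65.65, Z: 49.00; Z is limiting.
theoretical n(D) = (4/3) × 147.0 = 196.0 mol → 11250 g
% yield = 5780 / 11250 × 100 = 51.38 %

51.4 %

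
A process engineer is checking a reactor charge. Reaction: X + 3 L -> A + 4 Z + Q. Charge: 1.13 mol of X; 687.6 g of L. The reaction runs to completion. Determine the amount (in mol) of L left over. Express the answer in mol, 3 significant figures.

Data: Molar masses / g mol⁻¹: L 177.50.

0.484 mol

n(X) = 1.130 mol
n(L) = 687.6 / 177.50 = 3.874 mol
n/ν → X: 1.130, L: 1.291; X is limiting.
L consumed = (3/1) × 1.130 = 3.390 mol
L remaining = 3.874 − 3.390 = 0.4840 mol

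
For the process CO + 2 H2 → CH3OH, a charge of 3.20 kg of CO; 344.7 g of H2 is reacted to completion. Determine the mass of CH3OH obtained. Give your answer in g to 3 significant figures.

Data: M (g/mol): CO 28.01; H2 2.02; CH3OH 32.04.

2730 g

n(CO) = 3.200×1000 / 28.01 = 114.2 mol
n(H2) = 344.7 / 2.02 = 170.6 mol
n/ν for CO = 114.2/1 = 114.2
n/ν for H2 = 170.6/2 = 85.30
Smallest n/ν is H2 → limiting reagent.
n(CH3OH) = (1/2) × 170.6 = 85.30 mol
mass = 85.30 × 32.04 = 2733 g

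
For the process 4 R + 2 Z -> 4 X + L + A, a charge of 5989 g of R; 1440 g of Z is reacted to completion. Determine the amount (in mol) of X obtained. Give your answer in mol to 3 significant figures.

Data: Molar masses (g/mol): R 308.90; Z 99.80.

n(R) = 5989 / 308.90 = 19.39 mol
n(Z) = 1440 / 99.80 = 14.43 mol
n/ν for R = 19.39/4 = 4.848
n/ν for Z = 14.43/2 = 7.215
Smallest n/ν is R → limiting reagent.
n(X) = (4/4) × 19.39 = 19.39 mol

19.4 mol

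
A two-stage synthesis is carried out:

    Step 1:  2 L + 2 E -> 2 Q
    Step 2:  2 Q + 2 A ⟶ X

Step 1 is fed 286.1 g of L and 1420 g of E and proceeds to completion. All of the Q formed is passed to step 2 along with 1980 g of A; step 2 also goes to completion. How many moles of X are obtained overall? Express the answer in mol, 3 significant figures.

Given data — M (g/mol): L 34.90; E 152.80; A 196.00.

Step 1:
n(L) = 286.1 / 34.90 = 8.198 mol
n(E) = 1420 / 152.80 = 9.293 mol
n/ν for L = 8.198/2 = 4.099
n/ν for E = 9.293/2 = 4.647
Smallest n/ν is L → limiting reagent.
n(Q) produced = (2/2) × 8.198 = 8.198 mol
Step 2:
n(Q) available = 8.198 mol
n(A) = 1980 / 196.00 = 10.10 mol
n/ν for Q = 8.198/2 = 4.099
n/ν for A = 10.10/2 = 5.050
Smallest n/ν is Q → limiting reagent.
n(X) = (1/2) × 8.198 = 4.099 mol

4.10 mol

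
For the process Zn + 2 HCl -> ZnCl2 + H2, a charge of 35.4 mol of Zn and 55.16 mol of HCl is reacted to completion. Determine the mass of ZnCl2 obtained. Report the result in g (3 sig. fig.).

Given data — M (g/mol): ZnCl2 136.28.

3760 g

n(Zn) = 35.40 mol
n(HCl) = 55.16 mol
n/ν for Zn = 35.40/1 = 35.40
n/ν for HCl = 55.16/2 = 27.58
Smallest n/ν is HCl → limiting reagent.
n(ZnCl2) = (1/2) × 55.16 = 27.58 mol
mass = 27.58 × 136.28 = 3759 g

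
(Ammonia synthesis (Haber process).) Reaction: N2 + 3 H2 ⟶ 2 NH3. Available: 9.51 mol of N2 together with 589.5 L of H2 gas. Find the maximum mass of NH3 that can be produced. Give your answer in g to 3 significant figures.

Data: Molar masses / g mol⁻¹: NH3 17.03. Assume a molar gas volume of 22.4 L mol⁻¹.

299 g

n(N2) = 9.510 mol
n(H2) = 589.5 / 22.4 = 26.32 mol
n/ν → N2: 9.510, H2: 8.773; H2 is limiting.
n(NH3) = (2/3) × 26.32 = 17.55 mol
mass = 17.55 × 17.03 = 298.9 g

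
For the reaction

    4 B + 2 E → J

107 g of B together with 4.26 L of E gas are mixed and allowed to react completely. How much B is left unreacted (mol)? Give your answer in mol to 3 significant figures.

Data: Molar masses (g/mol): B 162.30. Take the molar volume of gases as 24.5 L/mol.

0.312 mol

n(B) = 107.0 / 162.30 = 0.6593 mol
n(E) = 4.260 / 24.5 = 0.1739 mol
n/ν for B = 0.6593/4 = 0.1648
n/ν for E = 0.1739/2 = 0.08695
Smallest n/ν is E → limiting reagent.
B consumed = (4/2) × 0.1739 = 0.3478 mol
B remaining = 0.6593 − 0.3478 = 0.3115 mol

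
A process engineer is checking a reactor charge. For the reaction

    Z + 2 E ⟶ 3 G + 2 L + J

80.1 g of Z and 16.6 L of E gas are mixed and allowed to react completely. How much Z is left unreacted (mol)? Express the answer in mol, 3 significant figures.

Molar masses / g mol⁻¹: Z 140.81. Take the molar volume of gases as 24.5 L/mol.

n(Z) = 80.10 / 140.81 = 0.5689 mol
n(E) = 16.60 / 24.5 = 0.6776 mol
n/ν for Z = 0.5689/1 = 0.5689
n/ν for E = 0.6776/2 = 0.3388
Smallest n/ν is E → limiting reagent.
Z consumed = (1/2) × 0.6776 = 0.3388 mol
Z remaining = 0.5689 − 0.3388 = 0.2301 mol

0.230 mol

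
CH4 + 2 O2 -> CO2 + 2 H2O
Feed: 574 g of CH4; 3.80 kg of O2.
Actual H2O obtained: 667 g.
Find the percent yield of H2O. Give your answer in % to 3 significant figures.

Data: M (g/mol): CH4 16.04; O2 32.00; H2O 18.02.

51.7 %

n(CH4) = 574.0 / 16.04 = 35.79 mol
n(O2) = 3.800×1000 / 32.00 = 118.8 mol
n/ν for CH4 = 35.79/1 = 35.79
n/ν for O2 = 118.8/2 = 59.40
Smallest n/ν is CH4 → limiting reagent.
theoretical n(H2O) = (2/1) × 35.79 = 71.58 mol → 1290 g
% yield = 667 / 1290 × 100 = 51.71 %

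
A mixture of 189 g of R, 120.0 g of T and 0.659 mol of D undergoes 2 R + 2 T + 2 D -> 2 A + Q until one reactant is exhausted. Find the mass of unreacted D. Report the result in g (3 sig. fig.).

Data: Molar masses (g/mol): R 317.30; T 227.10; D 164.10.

n(R) = 189.0 / 317.30 = 0.5957 mol
n(T) = 120.0 / 227.10 = 0.5284 mol
n(D) = 0.6590 mol
n/ν for R = 0.5957/2 = 0.2979
n/ν for T = 0.5284/2 = 0.2642
n/ν for D = 0.6590/2 = 0.3295
Smallest n/ν is T → limiting reagent.
D consumed = (2/2) × 0.5284 = 0.5284 mol
D remaining = 0.6590 − 0.5284 = 0.1306 mol
mass = 0.1306 × 164.10 = 21.43 g

21.4 g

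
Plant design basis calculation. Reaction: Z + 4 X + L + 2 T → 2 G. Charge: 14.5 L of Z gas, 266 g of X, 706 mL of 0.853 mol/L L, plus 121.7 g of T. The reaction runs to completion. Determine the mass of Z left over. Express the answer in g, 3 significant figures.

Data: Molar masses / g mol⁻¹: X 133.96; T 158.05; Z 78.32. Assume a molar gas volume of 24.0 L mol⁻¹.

17.2 g

n(Z) = 14.50 / 24.0 = 0.6042 mol
n(X) = 266.0 / 133.96 = 1.986 mol
n(L) = 0.853 × 706.0/1000 = 0.6022 mol
n(T) = 121.7 / 158.05 = 0.7700 mol
n/ν for Z = 0.6042/1 = 0.6042
n/ν for X = 1.986/4 = 0.4965
n/ν for L = 0.6022/1 = 0.6022
n/ν for T = 0.7700/2 = 0.3850
Smallest n/ν is T → limiting reagent.
Z consumed = (1/2) × 0.7700 = 0.3850 mol
Z remaining = 0.6042 − 0.3850 = 0.2192 mol
mass = 0.2192 × 78.32 = 17.17 g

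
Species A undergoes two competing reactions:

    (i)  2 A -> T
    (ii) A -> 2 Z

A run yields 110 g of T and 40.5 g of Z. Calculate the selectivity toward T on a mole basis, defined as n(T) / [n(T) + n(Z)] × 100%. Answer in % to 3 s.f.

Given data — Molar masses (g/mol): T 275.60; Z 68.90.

n(T) = 110 / 275.60 = 0.3991 mol
n(Z) = 40.5 / 68.90 = 0.5878 mol
selectivity = 0.3991/(0.3991+0.5878) × 100 = 40.44 %

40.4 %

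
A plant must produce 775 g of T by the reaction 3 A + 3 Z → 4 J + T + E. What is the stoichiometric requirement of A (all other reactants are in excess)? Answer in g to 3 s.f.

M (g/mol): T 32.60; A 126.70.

9040 g

n(T) = 775 / 32.60 = 23.77 mol
n(A) = (3/1) × 23.77 = 71.31 mol
mass = 71.31 × 126.70 = 9035 g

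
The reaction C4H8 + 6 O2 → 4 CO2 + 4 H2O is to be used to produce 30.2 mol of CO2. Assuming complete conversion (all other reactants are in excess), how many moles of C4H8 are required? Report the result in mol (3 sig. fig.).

7.55 mol

n(CO2) = 30.20 mol
n(C4H8) = (1/4) × 30.20 = 7.550 mol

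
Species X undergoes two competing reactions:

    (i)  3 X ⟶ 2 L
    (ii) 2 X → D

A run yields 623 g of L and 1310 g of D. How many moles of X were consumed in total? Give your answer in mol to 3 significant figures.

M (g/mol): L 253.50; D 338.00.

n(L) = 623 / 253.50 = 2.458 mol
n(D) = 1310 / 338.00 = 3.876 mol
n(X) via (i) = (3/2)×2.458 = 3.687 mol
n(X) via (ii) = (2/1)×3.876 = 7.752 mol
total n(X) = 3.687 + 7.752 = 11.44 mol

11.4 mol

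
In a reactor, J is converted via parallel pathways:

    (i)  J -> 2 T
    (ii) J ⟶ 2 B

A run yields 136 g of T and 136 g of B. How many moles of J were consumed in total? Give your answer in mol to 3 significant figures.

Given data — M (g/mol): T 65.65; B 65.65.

2.07 mol

n(T) = 136 / 65.65 = 2.072 mol
n(B) = 136 / 65.65 = 2.072 mol
n(J) via (i) = (1/2)×2.072 = 1.036 mol
n(J) via (ii) = (1/2)×2.072 = 1.036 mol
total n(J) = 1.036 + 1.036 = 2.072 mol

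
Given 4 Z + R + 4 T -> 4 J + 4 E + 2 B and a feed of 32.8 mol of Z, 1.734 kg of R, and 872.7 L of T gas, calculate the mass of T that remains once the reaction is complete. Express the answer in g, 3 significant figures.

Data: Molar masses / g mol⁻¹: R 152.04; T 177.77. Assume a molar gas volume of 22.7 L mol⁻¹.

1000 g

n(Z) = 32.80 mol
n(R) = 1.734×1000 / 152.04 = 11.40 mol
n(T) = 872.7 / 22.7 = 38.44 mol
n/ν → Z: 8.200, R: 11.40, T: 9.610; Z is limiting.
T consumed = (4/4) × 32.80 = 32.80 mol
T remaining = 38.44 − 32.80 = 5.640 mol
mass = 5.640 × 177.77 = 1003 g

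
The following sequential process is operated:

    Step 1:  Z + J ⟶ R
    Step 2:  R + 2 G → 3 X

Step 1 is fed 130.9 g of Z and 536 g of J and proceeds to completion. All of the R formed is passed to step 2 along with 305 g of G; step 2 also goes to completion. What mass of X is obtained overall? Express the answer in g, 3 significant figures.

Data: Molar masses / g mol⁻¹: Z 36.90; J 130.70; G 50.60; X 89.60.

Step 1:
n(Z) = 130.9 / 36.90 = 3.547 mol
n(J) = 536.0 / 130.70 = 4.101 mol
n/ν for Z = 3.547/1 = 3.547
n/ν for J = 4.101/1 = 4.101
Smallest n/ν is Z → limiting reagent.
n(R) produced = (1/1) × 3.547 = 3.547 mol
Step 2:
n(R) available = 3.547 mol
n(G) = 305.0 / 50.60 = 6.028 mol
n/ν for R = 3.547/1 = 3.547
n/ν for G = 6.028/2 = 3.014
Smallest n/ν is G → limiting reagent.
n(X) = (3/2) × 6.028 = 9.042 mol
mass = 9.042 × 89.60 = 810.2 g

810 g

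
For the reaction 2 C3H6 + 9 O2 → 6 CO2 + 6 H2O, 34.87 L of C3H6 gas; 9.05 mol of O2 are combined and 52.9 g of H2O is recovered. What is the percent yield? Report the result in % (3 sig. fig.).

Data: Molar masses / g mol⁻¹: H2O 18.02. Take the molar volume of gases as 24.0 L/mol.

67.4 %

n(C3H6) = 34.87 / 24.0 = 1.453 mol
n(O2) = 9.050 mol
n/ν for C3H6 = 1.453/2 = 0.7265
n/ν for O2 = 9.050/9 = 1.006
Smallest n/ν is C3H6 → limiting reagent.
theoretical n(H2O) = (6/2) × 1.453 = 4.359 mol → 78.55 g
% yield = 52.9 / 78.55 × 100 = 67.35 %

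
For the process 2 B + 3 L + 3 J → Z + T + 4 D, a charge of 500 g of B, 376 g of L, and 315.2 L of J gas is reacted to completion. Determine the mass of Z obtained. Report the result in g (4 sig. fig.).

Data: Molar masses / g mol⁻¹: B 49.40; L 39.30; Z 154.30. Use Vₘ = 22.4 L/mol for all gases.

n(B) = 500.0 / 49.40 = 10.12 mol
n(L) = 376.0 / 39.30 = 9.567 mol
n(J) = 315.2 / 22.4 = 14.07 mol
n/ν → B: 5.060, L: 3.189, J: 4.690; L is limiting.
n(Z) = (1/3) × 9.567 = 3.189 mol
mass = 3.189 × 154.30 = 492.1 g

492.1 g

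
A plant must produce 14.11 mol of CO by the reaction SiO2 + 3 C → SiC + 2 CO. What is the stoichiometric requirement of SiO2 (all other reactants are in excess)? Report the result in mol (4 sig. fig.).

n(CO) = 14.11 mol
n(SiO2) = (1/2) × 14.11 = 7.055 mol

7.055 mol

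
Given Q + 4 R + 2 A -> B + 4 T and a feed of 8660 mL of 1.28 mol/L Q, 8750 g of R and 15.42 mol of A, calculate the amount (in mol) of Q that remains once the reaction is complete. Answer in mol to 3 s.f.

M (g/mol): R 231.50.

3.37 mol

n(Q) = 1.28 × 8660/1000 = 11.08 mol
n(R) = 8750 / 231.50 = 37.80 mol
n(A) = 15.42 mol
n/ν for Q = 11.08/1 = 11.08
n/ν for R = 37.80/4 = 9.450
n/ν for A = 15.42/2 = 7.710
Smallest n/ν is A → limiting reagent.
Q consumed = (1/2) × 15.42 = 7.710 mol
Q remaining = 11.08 − 7.710 = 3.370 mol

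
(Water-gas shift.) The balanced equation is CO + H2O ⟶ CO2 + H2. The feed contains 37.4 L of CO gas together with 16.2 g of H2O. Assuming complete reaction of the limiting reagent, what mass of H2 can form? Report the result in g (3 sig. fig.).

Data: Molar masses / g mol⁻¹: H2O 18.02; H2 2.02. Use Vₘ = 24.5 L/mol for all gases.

n(CO) = 37.40 / 24.5 = 1.527 mol
n(H2O) = 16.20 / 18.02 = 0.8990 mol
n/ν for CO = 1.527/1 = 1.527
n/ν for H2O = 0.8990/1 = 0.8990
Smallest n/ν is H2O → limiting reagent.
n(H2) = (1/1) × 0.8990 = 0.8990 mol
mass = 0.8990 × 2.02 = 1.816 g

1.82 g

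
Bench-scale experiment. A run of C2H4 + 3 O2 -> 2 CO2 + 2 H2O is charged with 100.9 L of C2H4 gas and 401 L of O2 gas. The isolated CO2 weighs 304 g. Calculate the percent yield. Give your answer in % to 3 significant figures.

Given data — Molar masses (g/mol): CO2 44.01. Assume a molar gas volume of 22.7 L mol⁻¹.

n(C2H4) = 100.9 / 22.7 = 4.445 mol
n(O2) = 401.0 / 22.7 = 17.67 mol
n/ν → C2H4: 4.445, O2: 5.890; C2H4 is limiting.
theoretical n(CO2) = (2/1) × 4.445 = 8.890 mol → 391.2 g
% yield = 304 / 391.2 × 100 = 77.71 %

77.7 %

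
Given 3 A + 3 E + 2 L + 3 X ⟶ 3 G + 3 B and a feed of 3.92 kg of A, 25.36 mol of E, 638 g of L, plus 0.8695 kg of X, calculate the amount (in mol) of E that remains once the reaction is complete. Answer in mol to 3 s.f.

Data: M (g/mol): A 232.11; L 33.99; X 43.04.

n(A) = 3.920×1000 / 232.11 = 16.89 mol
n(E) = 25.36 mol
n(L) = 638.0 / 33.99 = 18.77 mol
n(X) = 0.8695×1000 / 43.04 = 20.20 mol
n/ν → A: 5.630, E: 8.453, L: 9.385, X: 6.733; A is limiting.
E consumed = (3/3) × 16.89 = 16.89 mol
E remaining = 25.36 − 16.89 = 8.470 mol

8.47 mol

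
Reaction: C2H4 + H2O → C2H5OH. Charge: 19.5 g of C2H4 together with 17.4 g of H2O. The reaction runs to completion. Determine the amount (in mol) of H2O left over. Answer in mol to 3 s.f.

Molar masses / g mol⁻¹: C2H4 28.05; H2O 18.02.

0.270 mol

n(C2H4) = 19.50 / 28.05 = 0.6952 mol
n(H2O) = 17.40 / 18.02 = 0.9656 mol
n/ν for C2H4 = 0.6952/1 = 0.6952
n/ν for H2O = 0.9656/1 = 0.9656
Smallest n/ν is C2H4 → limiting reagent.
H2O consumed = (1/1) × 0.6952 = 0.6952 mol
H2O remaining = 0.9656 − 0.6952 = 0.2704 mol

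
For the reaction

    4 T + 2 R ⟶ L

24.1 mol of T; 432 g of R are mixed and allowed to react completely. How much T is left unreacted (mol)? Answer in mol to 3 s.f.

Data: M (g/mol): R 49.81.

6.75 mol

n(T) = 24.10 mol
n(R) = 432.0 / 49.81 = 8.673 mol
n/ν for T = 24.10/4 = 6.025
n/ν for R = 8.673/2 = 4.337
Smallest n/ν is R → limiting reagent.
T consumed = (4/2) × 8.673 = 17.35 mol
T remaining = 24.10 − 17.35 = 6.750 mol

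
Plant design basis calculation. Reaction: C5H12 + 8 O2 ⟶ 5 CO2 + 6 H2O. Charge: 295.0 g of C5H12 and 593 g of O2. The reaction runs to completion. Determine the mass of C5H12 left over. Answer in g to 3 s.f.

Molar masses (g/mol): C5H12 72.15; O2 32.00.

128 g

n(C5H12) = 295.0 / 72.15 = 4.089 mol
n(O2) = 593.0 / 32.00 = 18.53 mol
n/ν for C5H12 = 4.089/1 = 4.089
n/ν for O2 = 18.53/8 = 2.316
Smallest n/ν is O2 → limiting reagent.
C5H12 consumed = (1/8) × 18.53 = 2.316 mol
C5H12 remaining = 4.089 − 2.316 = 1.773 mol
mass = 1.773 × 72.15 = 127.9 g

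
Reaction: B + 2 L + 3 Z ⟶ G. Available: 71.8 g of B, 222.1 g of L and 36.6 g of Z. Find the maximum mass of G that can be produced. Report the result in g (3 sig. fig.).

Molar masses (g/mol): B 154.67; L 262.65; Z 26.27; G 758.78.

321 g

n(B) = 71.80 / 154.67 = 0.4642 mol
n(L) = 222.1 / 262.65 = 0.8456 mol
n(Z) = 36.60 / 26.27 = 1.393 mol
n/ν → B: 0.4642, L: 0.4228, Z: 0.4643; L is limiting.
n(G) = (1/2) × 0.8456 = 0.4228 mol
mass = 0.4228 × 758.78 = 320.8 g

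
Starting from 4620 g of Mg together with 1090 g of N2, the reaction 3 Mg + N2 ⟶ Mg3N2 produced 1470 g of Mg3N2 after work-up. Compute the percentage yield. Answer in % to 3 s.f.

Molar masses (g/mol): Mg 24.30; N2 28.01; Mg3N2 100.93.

n(Mg) = 4620 / 24.30 = 190.1 mol
n(N2) = 1090 / 28.01 = 38.91 mol
n/ν for Mg = 190.1/3 = 63.37
n/ν for N2 = 38.91/1 = 38.91
Smallest n/ν is N2 → limiting reagent.
theoretical n(Mg3N2) = (1/1) × 38.91 = 38.91 mol → 3927 g
% yield = 1470 / 3927 × 100 = 37.43 %

37.4 %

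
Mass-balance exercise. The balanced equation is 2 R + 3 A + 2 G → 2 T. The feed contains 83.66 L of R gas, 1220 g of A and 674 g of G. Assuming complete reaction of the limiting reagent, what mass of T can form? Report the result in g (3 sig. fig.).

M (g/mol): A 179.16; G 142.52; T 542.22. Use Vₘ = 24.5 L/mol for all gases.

1850 g

n(R) = 83.66 / 24.5 = 3.415 mol
n(A) = 1220 / 179.16 = 6.810 mol
n(G) = 674.0 / 142.52 = 4.729 mol
n/ν for R = 3.415/2 = 1.708
n/ν for A = 6.810/3 = 2.270
n/ν for G = 4.729/2 = 2.365
Smallest n/ν is R → limiting reagent.
n(T) = (2/2) × 3.415 = 3.415 mol
mass = 3.415 × 542.22 = 1852 g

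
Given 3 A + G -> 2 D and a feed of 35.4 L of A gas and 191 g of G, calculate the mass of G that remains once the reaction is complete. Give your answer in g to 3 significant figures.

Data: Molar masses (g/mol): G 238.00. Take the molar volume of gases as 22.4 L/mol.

n(A) = 35.40 / 22.4 = 1.580 mol
n(G) = 191.0 / 238.00 = 0.8025 mol
n/ν → A: 0.5267, G: 0.8025; A is limiting.
G consumed = (1/3) × 1.580 = 0.5267 mol
G remaining = 0.8025 − 0.5267 = 0.2758 mol
mass = 0.2758 × 238.00 = 65.64 g

65.6 g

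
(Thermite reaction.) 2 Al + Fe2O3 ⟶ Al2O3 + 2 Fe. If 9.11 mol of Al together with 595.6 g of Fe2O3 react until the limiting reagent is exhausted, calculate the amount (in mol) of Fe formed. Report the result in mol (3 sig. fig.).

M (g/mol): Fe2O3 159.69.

7.46 mol

n(Al) = 9.110 mol
n(Fe2O3) = 595.6 / 159.69 = 3.730 mol
n/ν for Al = 9.110/2 = 4.555
n/ν for Fe2O3 = 3.730/1 = 3.730
Smallest n/ν is Fe2O3 → limiting reagent.
n(Fe) = (2/1) × 3.730 = 7.460 mol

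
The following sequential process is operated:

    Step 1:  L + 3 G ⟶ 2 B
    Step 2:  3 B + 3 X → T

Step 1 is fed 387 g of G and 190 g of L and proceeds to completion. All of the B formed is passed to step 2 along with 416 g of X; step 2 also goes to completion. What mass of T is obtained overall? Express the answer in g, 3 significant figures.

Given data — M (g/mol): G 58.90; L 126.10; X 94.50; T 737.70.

Step 1:
n(G) = 387.0 / 58.90 = 6.570 mol
n(L) = 190.0 / 126.10 = 1.507 mol
n/ν → G: 2.190, L: 1.507; L is limiting.
n(B) produced = (2/1) × 1.507 = 3.014 mol
Step 2:
n(B) available = 3.014 mol
n(X) = 416.0 / 94.50 = 4.402 mol
n/ν → B: 1.005, X: 1.467; B is limiting.
n(T) = (1/3) × 3.014 = 1.005 mol
mass = 1.005 × 737.70 = 741.4 g

741 g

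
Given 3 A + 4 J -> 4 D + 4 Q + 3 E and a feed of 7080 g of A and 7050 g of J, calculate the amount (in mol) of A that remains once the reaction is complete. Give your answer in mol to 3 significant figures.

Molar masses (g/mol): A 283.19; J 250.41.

3.89 mol

n(A) = 7080 / 283.19 = 25.00 mol
n(J) = 7050 / 250.41 = 28.15 mol
n/ν for A = 25.00/3 = 8.333
n/ν for J = 28.15/4 = 7.038
Smallest n/ν is J → limiting reagent.
A consumed = (3/4) × 28.15 = 21.11 mol
A remaining = 25.00 − 21.11 = 3.890 mol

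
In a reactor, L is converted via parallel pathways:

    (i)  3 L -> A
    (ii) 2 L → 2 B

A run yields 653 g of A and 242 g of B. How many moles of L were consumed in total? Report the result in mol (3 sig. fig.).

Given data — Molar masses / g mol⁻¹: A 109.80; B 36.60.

24.5 mol

n(A) = 653 / 109.80 = 5.947 mol
n(B) = 242 / 36.60 = 6.612 mol
n(L) via (i) = (3/1)×5.947 = 17.84 mol
n(L) via (ii) = (2/2)×6.612 = 6.612 mol
total n(L) = 17.84 + 6.612 = 24.45 mol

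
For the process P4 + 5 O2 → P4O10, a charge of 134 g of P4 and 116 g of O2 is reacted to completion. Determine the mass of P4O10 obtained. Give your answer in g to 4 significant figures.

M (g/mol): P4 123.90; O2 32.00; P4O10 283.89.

205.8 g

n(P4) = 134.0 / 123.90 = 1.082 mol
n(O2) = 116.0 / 32.00 = 3.625 mol
n/ν → P4: 1.082, O2: 0.7250; O2 is limiting.
n(P4O10) = (1/5) × 3.625 = 0.7250 mol
mass = 0.7250 × 283.89 = 205.8 g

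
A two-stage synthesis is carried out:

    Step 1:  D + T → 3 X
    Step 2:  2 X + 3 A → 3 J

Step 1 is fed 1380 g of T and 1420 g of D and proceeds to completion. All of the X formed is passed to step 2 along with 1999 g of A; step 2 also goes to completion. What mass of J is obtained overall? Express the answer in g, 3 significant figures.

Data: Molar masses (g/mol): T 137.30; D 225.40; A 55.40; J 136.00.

3860 g

Step 1:
n(T) = 1380 / 137.30 = 10.05 mol
n(D) = 1420 / 225.40 = 6.300 mol
n/ν for T = 10.05/1 = 10.05
n/ν for D = 6.300/1 = 6.300
Smallest n/ν is D → limiting reagent.
n(X) produced = (3/1) × 6.300 = 18.90 mol
Step 2:
n(X) available = 18.90 mol
n(A) = 1999 / 55.40 = 36.08 mol
n/ν for X = 18.90/2 = 9.450
n/ν for A = 36.08/3 = 12.03
Smallest n/ν is X → limiting reagent.
n(J) = (3/2) × 18.90 = 28.35 mol
mass = 28.35 × 136.00 = 3856 g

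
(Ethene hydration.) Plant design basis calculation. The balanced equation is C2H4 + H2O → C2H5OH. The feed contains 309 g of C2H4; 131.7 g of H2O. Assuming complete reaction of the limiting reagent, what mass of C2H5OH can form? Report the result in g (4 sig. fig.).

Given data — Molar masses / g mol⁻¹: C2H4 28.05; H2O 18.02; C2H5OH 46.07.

336.7 g

n(C2H4) = 309.0 / 28.05 = 11.02 mol
n(H2O) = 131.7 / 18.02 = 7.309 mol
n/ν → C2H4: 11.02, H2O: 7.309; H2O is limiting.
n(C2H5OH) = (1/1) × 7.309 = 7.309 mol
mass = 7.309 × 46.07 = 336.7 g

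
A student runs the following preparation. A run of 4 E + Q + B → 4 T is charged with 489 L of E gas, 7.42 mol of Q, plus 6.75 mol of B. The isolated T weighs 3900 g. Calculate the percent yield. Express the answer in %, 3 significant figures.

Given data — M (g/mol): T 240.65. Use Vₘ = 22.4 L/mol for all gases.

74.2 %

n(E) = 489.0 / 22.4 = 21.83 mol
n(Q) = 7.420 mol
n(B) = 6.750 mol
n/ν for E = 21.83/4 = 5.458
n/ν for Q = 7.420/1 = 7.420
n/ν for B = 6.750/1 = 6.750
Smallest n/ν is E → limiting reagent.
theoretical n(T) = (4/4) × 21.83 = 21.83 mol → 5253 g
% yield = 3900 / 5253 × 100 = 74.24 %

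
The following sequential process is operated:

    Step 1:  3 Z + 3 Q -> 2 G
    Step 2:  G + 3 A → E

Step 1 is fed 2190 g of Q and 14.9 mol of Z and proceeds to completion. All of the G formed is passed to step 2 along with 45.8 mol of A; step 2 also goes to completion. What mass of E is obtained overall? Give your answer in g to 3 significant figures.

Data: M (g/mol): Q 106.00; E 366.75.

Step 1:
n(Q) = 2190 / 106.00 = 20.66 mol
n(Z) = 14.90 mol
n/ν for Q = 20.66/3 = 6.887
n/ν for Z = 14.90/3 = 4.967
Smallest n/ν is Z → limiting reagent.
n(G) produced = (2/3) × 14.90 = 9.933 mol
Step 2:
n(G) available = 9.933 mol
n(A) = 45.80 mol
n/ν for G = 9.933/1 = 9.933
n/ν for A = 45.80/3 = 15.27
Smallest n/ν is G → limiting reagent.
n(E) = (1/1) × 9.933 = 9.933 mol
mass = 9.933 × 366.75 = 3643 g

3640 g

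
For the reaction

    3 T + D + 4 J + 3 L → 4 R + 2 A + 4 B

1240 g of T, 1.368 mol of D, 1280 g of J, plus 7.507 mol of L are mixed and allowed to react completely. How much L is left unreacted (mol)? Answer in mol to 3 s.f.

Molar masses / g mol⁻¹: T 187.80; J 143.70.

n(T) = 1240 / 187.80 = 6.603 mol
n(D) = 1.368 mol
n(J) = 1280 / 143.70 = 8.907 mol
n(L) = 7.507 mol
n/ν for T = 6.603/3 = 2.201
n/ν for D = 1.368/1 = 1.368
n/ν for J = 8.907/4 = 2.227
n/ν for L = 7.507/3 = 2.502
Smallest n/ν is D → limiting reagent.
L consumed = (3/1) × 1.368 = 4.104 mol
L remaining = 7.507 − 4.104 = 3.403 mol

3.40 mol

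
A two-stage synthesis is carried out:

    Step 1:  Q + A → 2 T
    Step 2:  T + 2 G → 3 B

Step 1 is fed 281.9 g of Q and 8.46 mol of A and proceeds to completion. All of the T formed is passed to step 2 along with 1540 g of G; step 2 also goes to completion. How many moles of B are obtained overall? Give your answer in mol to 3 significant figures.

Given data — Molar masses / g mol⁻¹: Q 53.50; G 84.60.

27.3 mol

Step 1:
n(Q) = 281.9 / 53.50 = 5.269 mol
n(A) = 8.460 mol
n/ν for Q = 5.269/1 = 5.269
n/ν for A = 8.460/1 = 8.460
Smallest n/ν is Q → limiting reagent.
n(T) produced = (2/1) × 5.269 = 10.54 mol
Step 2:
n(T) available = 10.54 mol
n(G) = 1540 / 84.60 = 18.20 mol
n/ν for T = 10.54/1 = 10.54
n/ν for G = 18.20/2 = 9.100
Smallest n/ν is G → limiting reagent.
n(B) = (3/2) × 18.20 = 27.30 mol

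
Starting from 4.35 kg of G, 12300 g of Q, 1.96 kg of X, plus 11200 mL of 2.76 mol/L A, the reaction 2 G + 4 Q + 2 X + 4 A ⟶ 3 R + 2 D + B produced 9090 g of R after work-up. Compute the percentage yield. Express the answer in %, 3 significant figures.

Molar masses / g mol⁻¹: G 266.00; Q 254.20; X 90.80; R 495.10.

n(G) = 4.350×1000 / 266.00 = 16.35 mol
n(Q) = 12300 / 254.20 = 48.39 mol
n(X) = 1.960×1000 / 90.80 = 21.59 mol
n(A) = 2.76 × 11200/1000 = 30.91 mol
n/ν → G: 8.175, Q: 12.10, X: 10.80, A: 7.728; A is limiting.
theoretical n(R) = (3/4) × 30.91 = 23.18 mol → 11480 g
% yield = 9090 / 11480 × 100 = 79.18 %

79.2 %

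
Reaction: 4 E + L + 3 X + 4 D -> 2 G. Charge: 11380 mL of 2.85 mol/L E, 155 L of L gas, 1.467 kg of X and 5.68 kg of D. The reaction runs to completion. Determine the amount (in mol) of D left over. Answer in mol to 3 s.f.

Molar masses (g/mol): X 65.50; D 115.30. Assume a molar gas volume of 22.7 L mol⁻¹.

n(E) = 2.85 × 11380/1000 = 32.43 mol
n(L) = 155.0 / 22.7 = 6.828 mol
n(X) = 1.467×1000 / 65.50 = 22.40 mol
n(D) = 5.680×1000 / 115.30 = 49.26 mol
n/ν for E = 32.43/4 = 8.108
n/ν for L = 6.828/1 = 6.828
n/ν for X = 22.40/3 = 7.467
n/ν for D = 49.26/4 = 12.32
Smallest n/ν is L → limiting reagent.
D consumed = (4/1) × 6.828 = 27.31 mol
D remaining = 49.26 − 27.31 = 21.95 mol

22.0 mol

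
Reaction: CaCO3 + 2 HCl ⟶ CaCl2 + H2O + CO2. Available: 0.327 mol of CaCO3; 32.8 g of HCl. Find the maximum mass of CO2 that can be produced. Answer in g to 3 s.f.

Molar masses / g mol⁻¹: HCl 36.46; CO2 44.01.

n(CaCO3) = 0.3270 mol
n(HCl) = 32.80 / 36.46 = 0.8996 mol
n/ν → CaCO3: 0.3270, HCl: 0.4498; CaCO3 is limiting.
n(CO2) = (1/1) × 0.3270 = 0.3270 mol
mass = 0.3270 × 44.01 = 14.39 g

14.4 g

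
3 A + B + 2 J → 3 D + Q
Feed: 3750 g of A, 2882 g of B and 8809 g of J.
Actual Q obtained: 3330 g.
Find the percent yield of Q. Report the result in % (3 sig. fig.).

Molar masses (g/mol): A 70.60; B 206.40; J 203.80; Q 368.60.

64.7 %

n(A) = 3750 / 70.60 = 53.12 mol
n(B) = 2882 / 206.40 = 13.96 mol
n(J) = 8809 / 203.80 = 43.22 mol
n/ν → A: 17.71, B: 13.96, J: 21.61; B is limiting.
theoretical n(Q) = (1/1) × 13.96 = 13.96 mol → 5146 g
% yield = 3330 / 5146 × 100 = 64.71 %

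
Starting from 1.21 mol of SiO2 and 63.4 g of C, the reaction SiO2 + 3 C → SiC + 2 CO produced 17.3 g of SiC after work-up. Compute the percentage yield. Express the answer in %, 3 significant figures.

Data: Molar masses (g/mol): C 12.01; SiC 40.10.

n(SiO2) = 1.210 mol
n(C) = 63.40 / 12.01 = 5.279 mol
n/ν for SiO2 = 1.210/1 = 1.210
n/ν for C = 5.279/3 = 1.760
Smallest n/ν is SiO2 → limiting reagent.
theoretical n(SiC) = (1/1) × 1.210 = 1.210 mol → 48.52 g
% yield = 17.3 / 48.52 × 100 = 35.66 %

35.7 %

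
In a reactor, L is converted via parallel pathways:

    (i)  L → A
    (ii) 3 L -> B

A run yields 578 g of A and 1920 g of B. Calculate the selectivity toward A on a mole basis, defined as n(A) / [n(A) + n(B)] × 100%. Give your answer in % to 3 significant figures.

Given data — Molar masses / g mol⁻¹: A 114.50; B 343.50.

n(A) = 578 / 114.50 = 5.048 mol
n(B) = 1920 / 343.50 = 5.590 mol
selectivity = 5.048/(5.048+5.590) × 100 = 47.45 %

47.5 %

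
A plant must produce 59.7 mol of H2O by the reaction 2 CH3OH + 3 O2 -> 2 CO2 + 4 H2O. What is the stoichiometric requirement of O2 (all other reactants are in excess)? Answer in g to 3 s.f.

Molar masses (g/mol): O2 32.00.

n(H2O) = 59.70 mol
n(O2) = (3/4) × 59.70 = 44.78 mol
mass = 44.78 × 32.00 = 1433 g

1430 g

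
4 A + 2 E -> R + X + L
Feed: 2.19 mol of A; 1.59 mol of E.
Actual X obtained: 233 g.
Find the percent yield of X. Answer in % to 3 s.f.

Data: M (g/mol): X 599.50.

71.0 %

n(A) = 2.190 mol
n(E) = 1.590 mol
n/ν → A: 0.5475, E: 0.7950; A is limiting.
theoretical n(X) = (1/4) × 2.190 = 0.5475 mol → 328.2 g
% yield = 233 / 328.2 × 100 = 70.99 %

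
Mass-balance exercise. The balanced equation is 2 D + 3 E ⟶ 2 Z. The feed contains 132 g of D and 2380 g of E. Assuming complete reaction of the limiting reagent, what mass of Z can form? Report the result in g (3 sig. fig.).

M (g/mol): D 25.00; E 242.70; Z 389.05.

n(D) = 132.0 / 25.00 = 5.280 mol
n(E) = 2380 / 242.70 = 9.806 mol
n/ν → D: 2.640, E: 3.269; D is limiting.
n(Z) = (2/2) × 5.280 = 5.280 mol
mass = 5.280 × 389.05 = 2054 g

2050 g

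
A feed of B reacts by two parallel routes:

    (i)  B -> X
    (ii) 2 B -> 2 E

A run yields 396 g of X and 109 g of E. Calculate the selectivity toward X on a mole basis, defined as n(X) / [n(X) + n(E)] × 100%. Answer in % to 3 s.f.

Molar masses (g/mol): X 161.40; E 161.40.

n(X) = 396 / 161.40 = 2.454 mol
n(E) = 109 / 161.40 = 0.6753 mol
selectivity = 2.454/(2.454+0.6753) × 100 = 78.42 %

78.4 %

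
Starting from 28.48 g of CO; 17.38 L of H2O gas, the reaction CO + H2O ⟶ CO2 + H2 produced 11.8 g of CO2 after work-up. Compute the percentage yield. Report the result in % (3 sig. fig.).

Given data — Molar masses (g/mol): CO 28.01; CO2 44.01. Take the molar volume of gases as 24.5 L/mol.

n(CO) = 28.48 / 28.01 = 1.017 mol
n(H2O) = 17.38 / 24.5 = 0.7094 mol
n/ν → CO: 1.017, H2O: 0.7094; H2O is limiting.
theoretical n(CO2) = (1/1) × 0.7094 = 0.7094 mol → 31.22 g
% yield = 11.8 / 31.22 × 100 = 37.80 %

37.8 %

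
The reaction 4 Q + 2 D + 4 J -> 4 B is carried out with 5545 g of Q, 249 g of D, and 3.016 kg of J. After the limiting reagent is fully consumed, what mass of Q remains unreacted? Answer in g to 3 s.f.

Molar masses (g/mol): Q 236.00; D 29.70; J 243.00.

n(Q) = 5545 / 236.00 = 23.50 mol
n(D) = 249.0 / 29.70 = 8.384 mol
n(J) = 3.016×1000 / 243.00 = 12.41 mol
n/ν → Q: 5.875, D: 4.192, J: 3.103; J is limiting.
Q consumed = (4/4) × 12.41 = 12.41 mol
Q remaining = 23.50 − 12.41 = 11.09 mol
mass = 11.09 × 236.00 = 2617 g

2620 g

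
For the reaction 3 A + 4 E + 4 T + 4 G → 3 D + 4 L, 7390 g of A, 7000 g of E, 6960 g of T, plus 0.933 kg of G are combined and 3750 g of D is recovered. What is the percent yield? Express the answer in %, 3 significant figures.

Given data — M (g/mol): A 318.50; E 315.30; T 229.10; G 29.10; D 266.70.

84.4 %

n(A) = 7390 / 318.50 = 23.20 mol
n(E) = 7000 / 315.30 = 22.20 mol
n(T) = 6960 / 229.10 = 30.38 mol
n(G) = 0.9330×1000 / 29.10 = 32.06 mol
n/ν for A = 23.20/3 = 7.733
n/ν for E = 22.20/4 = 5.550
n/ν for T = 30.38/4 = 7.595
n/ν for G = 32.06/4 = 8.015
Smallest n/ν is E → limiting reagent.
theoretical n(D) = (3/4) × 22.20 = 16.65 mol → 4441 g
% yield = 3750 / 4441 × 100 = 84.44 %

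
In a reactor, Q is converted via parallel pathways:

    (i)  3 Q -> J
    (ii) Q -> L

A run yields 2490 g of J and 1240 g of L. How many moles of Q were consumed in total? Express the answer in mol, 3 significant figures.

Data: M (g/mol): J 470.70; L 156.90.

n(J) = 2490 / 470.70 = 5.290 mol
n(L) = 1240 / 156.90 = 7.903 mol
n(Q) via (i) = (3/1)×5.290 = 15.87 mol
n(Q) via (ii) = (1/1)×7.903 = 7.903 mol
total n(Q) = 15.87 + 7.903 = 23.77 mol

23.8 mol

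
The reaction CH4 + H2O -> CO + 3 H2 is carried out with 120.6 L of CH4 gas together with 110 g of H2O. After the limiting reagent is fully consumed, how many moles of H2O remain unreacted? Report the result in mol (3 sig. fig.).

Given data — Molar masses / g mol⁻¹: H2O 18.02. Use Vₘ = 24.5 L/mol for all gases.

1.18 mol

n(CH4) = 120.6 / 24.5 = 4.922 mol
n(H2O) = 110.0 / 18.02 = 6.104 mol
n/ν for CH4 = 4.922/1 = 4.922
n/ν for H2O = 6.104/1 = 6.104
Smallest n/ν is CH4 → limiting reagent.
H2O consumed = (1/1) × 4.922 = 4.922 mol
H2O remaining = 6.104 − 4.922 = 1.182 mol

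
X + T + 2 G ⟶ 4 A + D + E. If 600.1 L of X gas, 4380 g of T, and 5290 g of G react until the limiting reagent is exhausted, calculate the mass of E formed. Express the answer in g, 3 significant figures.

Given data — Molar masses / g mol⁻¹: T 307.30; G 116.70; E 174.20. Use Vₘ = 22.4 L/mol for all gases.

2480 g

n(X) = 600.1 / 22.4 = 26.79 mol
n(T) = 4380 / 307.30 = 14.25 mol
n(G) = 5290 / 116.70 = 45.33 mol
n/ν → X: 26.79, T: 14.25, G: 22.67; T is limiting.
n(E) = (1/1) × 14.25 = 14.25 mol
mass = 14.25 × 174.20 = 2482 g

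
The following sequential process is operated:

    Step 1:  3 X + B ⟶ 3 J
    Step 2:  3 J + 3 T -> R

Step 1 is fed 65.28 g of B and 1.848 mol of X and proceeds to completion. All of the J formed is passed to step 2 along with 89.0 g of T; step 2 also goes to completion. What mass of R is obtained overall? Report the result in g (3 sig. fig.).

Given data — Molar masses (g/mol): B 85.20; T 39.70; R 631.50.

Step 1:
n(B) = 65.28 / 85.20 = 0.7662 mol
n(X) = 1.848 mol
n/ν for B = 0.7662/1 = 0.7662
n/ν for X = 1.848/3 = 0.6160
Smallest n/ν is X → limiting reagent.
n(J) produced = (3/3) × 1.848 = 1.848 mol
Step 2:
n(J) available = 1.848 mol
n(T) = 89.00 / 39.70 = 2.242 mol
n/ν for J = 1.848/3 = 0.6160
n/ν for T = 2.242/3 = 0.7473
Smallest n/ν is J → limiting reagent.
n(R) = (1/3) × 1.848 = 0.6160 mol
mass = 0.6160 × 631.50 = 389.0 g

389 g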